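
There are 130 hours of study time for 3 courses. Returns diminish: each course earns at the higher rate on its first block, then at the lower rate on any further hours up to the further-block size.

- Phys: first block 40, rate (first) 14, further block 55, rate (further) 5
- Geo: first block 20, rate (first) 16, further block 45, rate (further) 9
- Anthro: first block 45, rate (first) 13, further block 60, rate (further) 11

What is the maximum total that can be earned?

Order all 6 blocks by rate: Geo/tier1 16 > Phys/tier1 14 > Anthro/tier1 13 > Anthro/tier2 11 > Geo/tier2 9 > Phys/tier2 5.
Geo tier1 at 16: fill all 20 — 110 left.
Phys tier1 at 14: fill all 40 — 70 left.
Fill Anthro tier1 block (45 at 13) — 25 left.
Anthro tier2 at 11: only 25 left, fill 25.
Total = 16×20 + 14×40 + 13×45 + 11×25 = 1740.

1740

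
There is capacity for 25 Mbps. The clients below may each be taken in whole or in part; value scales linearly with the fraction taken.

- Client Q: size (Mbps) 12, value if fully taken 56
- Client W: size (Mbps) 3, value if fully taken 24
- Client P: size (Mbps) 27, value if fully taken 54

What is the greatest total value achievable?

100

Sort by value density: Client W 24/3≈8, Client Q 56/12≈4.67, Client P 54/27≈2.
Client W: take in full, 3 Mbps for value 24 → 22 left.
Take all of Client Q (12 Mbps, value 56) → 10 Mbps left.
10 Mbps left: a 10/27 share of Client P gives 54×10/27 = 20.
Total value = 100.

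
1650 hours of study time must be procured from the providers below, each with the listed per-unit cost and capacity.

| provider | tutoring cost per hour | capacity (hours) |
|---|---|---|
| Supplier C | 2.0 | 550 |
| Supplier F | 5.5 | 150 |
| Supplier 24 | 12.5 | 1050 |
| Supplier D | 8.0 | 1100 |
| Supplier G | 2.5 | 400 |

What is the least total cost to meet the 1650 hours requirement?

7325

Cheapest first:
Supplier C at 2.0: take all 550 hours → 1100 still needed.
Supplier G at 2.5: take all 400 hours → 700 still needed.
Supplier F (5.5): use full 150 → 550 hours to go.
Supplier D (8.0): take the remaining 550 → done.
Supplier 24: unused.
Cost = 550×2.0 + 400×2.5 + 150×5.5 + 550×8.0 = 7325.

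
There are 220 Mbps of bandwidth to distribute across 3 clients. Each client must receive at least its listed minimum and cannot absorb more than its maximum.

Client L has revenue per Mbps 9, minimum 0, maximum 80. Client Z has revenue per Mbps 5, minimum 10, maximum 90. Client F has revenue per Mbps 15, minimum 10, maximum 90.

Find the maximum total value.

2320

Meeting every minimum uses 0+10+10 = 20 Mbps, leaving 200.
Rank by revenue per Mbps: Client F 15 > Client L 9 > Client Z 5.
Client F takes 80 more to reach its cap of 90 — 120 left.
Client L takes 80 more to reach its cap of 80 — 40 left.
Only 40 left; Client Z takes them to reach 50.
Total = 9×80 + 5×50 + 15×90 = 2320.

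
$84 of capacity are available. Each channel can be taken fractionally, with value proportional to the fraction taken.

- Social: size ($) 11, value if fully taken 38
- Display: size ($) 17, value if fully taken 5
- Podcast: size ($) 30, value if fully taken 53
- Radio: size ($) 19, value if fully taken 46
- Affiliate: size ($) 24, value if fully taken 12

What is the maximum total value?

149

Sort by value density: Social 38/11≈3.45, Radio 46/19≈2.42, Podcast 53/30≈1.77, Affiliate 12/24≈0.5, Display 5/17≈0.294.
Social: take in full, 11 $ for value 38 — 73 left.
Radio: take in full, 19 $ for value 46 — 54 left.
Take all of Podcast (30 $, value 53) — 24 $ left.
Affiliate: take in full, 24 $ for value 12 — 0 left.
Total value = 149.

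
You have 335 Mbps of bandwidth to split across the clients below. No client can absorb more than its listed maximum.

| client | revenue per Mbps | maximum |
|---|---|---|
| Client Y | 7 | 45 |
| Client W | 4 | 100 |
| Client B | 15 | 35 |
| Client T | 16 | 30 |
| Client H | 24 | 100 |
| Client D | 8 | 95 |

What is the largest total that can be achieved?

4600

Highest revenue per Mbps first: Client H 24 > Client T 16 > Client B 15 > Client D 8 > Client Y 7 > Client W 4.
Client H takes 100 to reach its cap of 100 ; 235 left.
Client T takes 30 to reach its cap of 30 ; 205 left.
Client B: +35 to 35 (cap) ; 170 left.
Give Client D 95 to hit its cap of 95 ; 75 left.
Client Y takes 45 to reach its cap of 45 ; 30 left.
Client W has room for 100 but only 30 remain, so it gets 30.
Total = 7×45 + 4×30 + 15×35 + 16×30 + 24×100 + 8×95 = 4600.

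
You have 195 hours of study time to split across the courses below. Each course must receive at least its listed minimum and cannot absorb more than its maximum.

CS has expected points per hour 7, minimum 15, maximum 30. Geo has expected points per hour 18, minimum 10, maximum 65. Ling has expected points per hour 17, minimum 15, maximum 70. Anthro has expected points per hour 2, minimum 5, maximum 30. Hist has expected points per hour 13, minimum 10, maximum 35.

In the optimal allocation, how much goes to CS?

20

Meeting every minimum uses 15+10+15+5+10 = 55 hours, leaving 140.
Order the courses by expected points per hour: Geo 18 > Ling 17 > Hist 13 > CS 7 > Anthro 2.
Geo: +55 to 65 (cap) → 85 left.
Ling: +55 to 70 (cap) → 30 left.
Hist takes 25 more to reach its cap of 35 → 5 left.
Only 5 left; CS takes them to reach 20.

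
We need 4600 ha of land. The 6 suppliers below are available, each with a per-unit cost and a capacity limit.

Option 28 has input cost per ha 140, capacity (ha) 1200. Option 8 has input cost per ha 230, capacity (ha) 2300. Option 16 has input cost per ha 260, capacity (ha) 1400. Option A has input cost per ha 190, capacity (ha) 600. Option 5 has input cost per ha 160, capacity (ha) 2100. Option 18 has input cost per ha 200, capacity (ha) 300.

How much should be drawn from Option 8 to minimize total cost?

Use suppliers in increasing cost order.
Option 28 (140): use full 1200 ; 3400 ha to go.
Take 2100 from Option 5 at 160 ; need 1300 more.
Take 600 from Option A at 190 ; need 700 more.
Option 18 (200): use full 300 ; 400 ha to go.
Option 8 at 230: take 400 of its 2300 ; requirement met.
Option 16: unused.

400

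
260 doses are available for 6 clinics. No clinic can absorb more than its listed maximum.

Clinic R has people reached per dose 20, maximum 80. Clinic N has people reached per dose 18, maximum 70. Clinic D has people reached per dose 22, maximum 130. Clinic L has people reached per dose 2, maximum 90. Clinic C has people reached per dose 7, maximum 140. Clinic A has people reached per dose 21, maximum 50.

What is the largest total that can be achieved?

Order the clinics by people reached per dose: Clinic D 22 > Clinic A 21 > Clinic R 20 > Clinic N 18 > Clinic C 7 > Clinic L 2.
Give Clinic D 130 to hit its cap of 130 → 130 left.
Clinic A takes 50 to reach its cap of 50 → 80 left.
Clinic R: +80 to 80 (cap) → 0 left.
Total = 20×80 + 22×130 + 21×50 = 5510.

5510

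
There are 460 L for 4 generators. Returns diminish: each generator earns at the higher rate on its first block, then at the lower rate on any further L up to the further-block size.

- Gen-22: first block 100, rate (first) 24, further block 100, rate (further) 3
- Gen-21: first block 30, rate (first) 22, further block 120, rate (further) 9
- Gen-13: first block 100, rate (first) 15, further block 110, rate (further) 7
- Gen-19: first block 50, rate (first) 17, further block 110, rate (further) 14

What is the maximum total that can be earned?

7580

Treat each block as its own option and order by rate: Gen-22/first 24 > Gen-21/first 22 > Gen-19/first 17 > Gen-13/first 15 > Gen-19/second 14 > Gen-21/second 9 > Gen-13/second 7 > Gen-22/second 3.
Gen-22/first (24): +100 ; 360 left.
Gen-21 first at 22: fill all 30 ; 330 left.
Gen-19/first (17): +50 ; 280 left.
Gen-13 first at 15: fill all 100 ; 180 left.
Fill Gen-19 second block (110 at 14) ; 70 left.
70 remain; put them into Gen-21 second at 9.
Total = 24×100 + 22×30 + 17×50 + 15×100 + 14×110 + 9×70 = 7580.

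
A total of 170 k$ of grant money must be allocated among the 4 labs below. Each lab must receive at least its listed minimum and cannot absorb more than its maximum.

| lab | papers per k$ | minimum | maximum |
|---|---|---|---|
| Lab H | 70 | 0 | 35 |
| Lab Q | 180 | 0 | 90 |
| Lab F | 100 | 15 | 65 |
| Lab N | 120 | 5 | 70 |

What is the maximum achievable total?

Meeting every minimum uses 0+0+15+5 = 20 k$, leaving 150.
Highest papers per k$ first: Lab Q 180 > Lab N 120 > Lab F 100 > Lab H 70.
Lab Q: +90 to 90 (cap) — 60 left.
Lab N: +60 (room for 65) → 65. Pool exhausted.
Total = 180×90 + 100×15 + 120×65 = 25500.

25500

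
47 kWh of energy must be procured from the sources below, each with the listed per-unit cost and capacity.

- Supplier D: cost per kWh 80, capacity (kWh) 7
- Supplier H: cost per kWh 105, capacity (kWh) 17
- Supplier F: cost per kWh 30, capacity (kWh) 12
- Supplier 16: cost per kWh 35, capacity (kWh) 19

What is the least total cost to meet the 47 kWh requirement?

Use sources in increasing cost order.
Supplier F at 30: take all 12 kWh → 35 still needed.
Supplier 16 at 35: take all 19 kWh → 16 still needed.
Supplier D at 80: take all 7 kWh → 9 still needed.
Take 9 from Supplier H at 105 to finish.
Cost = 12×30 + 19×35 + 7×80 + 9×105 = 2530.

2530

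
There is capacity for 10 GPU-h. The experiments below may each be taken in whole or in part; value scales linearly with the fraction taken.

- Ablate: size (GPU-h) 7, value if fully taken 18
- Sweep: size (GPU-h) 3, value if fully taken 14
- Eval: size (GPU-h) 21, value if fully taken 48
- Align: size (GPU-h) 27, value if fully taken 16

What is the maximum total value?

32

Best value per unit of size first: Sweep 14/3≈4.67, Ablate 18/7≈2.57, Eval 48/21≈2.29, Align 16/27≈0.593.
Take all of Sweep (3 GPU-h, value 14) ; 7 GPU-h left.
All 7 GPU-h of Ablate fit (value 18) ; 0 remain.
Total value = 32.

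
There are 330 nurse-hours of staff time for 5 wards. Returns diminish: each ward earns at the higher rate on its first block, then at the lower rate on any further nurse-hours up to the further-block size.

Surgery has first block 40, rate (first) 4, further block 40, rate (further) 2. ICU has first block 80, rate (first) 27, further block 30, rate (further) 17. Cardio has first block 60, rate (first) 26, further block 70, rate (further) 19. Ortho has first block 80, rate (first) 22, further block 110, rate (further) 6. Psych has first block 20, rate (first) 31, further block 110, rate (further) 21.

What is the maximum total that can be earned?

Order all 10 blocks by rate: Psych/T1 31 > ICU/T1 27 > Cardio/T1 26 > Ortho/T1 22 > Psych/T2 21 > Cardio/T2 19 > ICU/T2 17 > Ortho/T2 6 > Surgery/T1 4 > Surgery/T2 2.
Fill Psych T1 block (20 at 31) → 310 left.
ICU/T1 (27): +80 → 230 left.
Fill Cardio T1 block (60 at 26) → 170 left.
Ortho/T1 (22): +80 → 90 left.
Psych/T2: +90 of 110 at 21; pool empty.
Total = 31×20 + 27×80 + 26×60 + 22×80 + 21×90 = 7990.

7990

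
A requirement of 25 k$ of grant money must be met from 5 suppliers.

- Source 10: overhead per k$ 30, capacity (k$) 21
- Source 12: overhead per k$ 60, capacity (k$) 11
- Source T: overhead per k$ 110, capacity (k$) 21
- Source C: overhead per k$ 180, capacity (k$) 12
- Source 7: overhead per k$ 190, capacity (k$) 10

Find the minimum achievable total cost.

870

Fill from the cheapest supplier first.
Take 21 from Source 10 at 30 ; need 4 more.
Take 4 from Source 12 at 60 to finish.
Source T, Source C, Source 7: unused.
Cost = 21×30 + 4×60 = 870.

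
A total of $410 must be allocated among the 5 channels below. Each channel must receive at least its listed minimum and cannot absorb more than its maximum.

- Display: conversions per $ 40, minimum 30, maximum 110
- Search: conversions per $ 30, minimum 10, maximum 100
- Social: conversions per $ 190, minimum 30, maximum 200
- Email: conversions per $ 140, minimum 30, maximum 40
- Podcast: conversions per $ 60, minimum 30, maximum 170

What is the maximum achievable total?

Meeting every minimum uses 30+10+30+30+30 = 130 $, leaving 280.
Highest conversions per $ first: Social 190 > Email 140 > Podcast 60 > Display 40 > Search 30.
Social: +170 to 200 (cap) — 110 left.
Email: +10 to 40 (cap) — 100 left.
Podcast: +100 (room for 140) → 130. Pool exhausted.
Total = 40×30 + 30×10 + 190×200 + 140×40 + 60×130 = 52900.

52900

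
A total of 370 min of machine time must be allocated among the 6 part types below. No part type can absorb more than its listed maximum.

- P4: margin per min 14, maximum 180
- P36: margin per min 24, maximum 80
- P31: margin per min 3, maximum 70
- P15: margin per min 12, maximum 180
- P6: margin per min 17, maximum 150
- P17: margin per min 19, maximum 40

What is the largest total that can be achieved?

Order the part types by margin per min: P36 24 > P17 19 > P6 17 > P4 14 > P15 12 > P31 3.
P36: +80 to 80 (cap) → 290 left.
P17 takes 40 to reach its cap of 40 → 250 left.
P6: +150 to 150 (cap) → 100 left.
P4: +100 (room for 180) → 100. Pool exhausted.
Total = 14×100 + 24×80 + 17×150 + 19×40 = 6630.

6630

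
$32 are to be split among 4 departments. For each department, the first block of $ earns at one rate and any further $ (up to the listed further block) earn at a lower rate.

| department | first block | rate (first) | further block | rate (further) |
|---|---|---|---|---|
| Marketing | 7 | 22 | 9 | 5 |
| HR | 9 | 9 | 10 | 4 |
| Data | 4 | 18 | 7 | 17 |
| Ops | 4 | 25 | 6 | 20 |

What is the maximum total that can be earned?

Treat each block as its own option and order by rate: Ops/tier1 25 > Marketing/tier1 22 > Ops/tier2 20 > Data/tier1 18 > Data/tier2 17 > HR/tier1 9 > Marketing/tier2 5 > HR/tier2 4.
Ops/tier1 (25): +4 → 28 left.
Fill Marketing tier1 block (7 at 22) → 21 left.
Ops/tier2 (20): +6 → 15 left.
Data/tier1 (18): +4 → 11 left.
Data/tier2 (17): +7 → 4 left.
4 remain; put them into HR tier1 at 9.
Total = 25×4 + 22×7 + 20×6 + 18×4 + 17×7 + 9×4 = 601.

601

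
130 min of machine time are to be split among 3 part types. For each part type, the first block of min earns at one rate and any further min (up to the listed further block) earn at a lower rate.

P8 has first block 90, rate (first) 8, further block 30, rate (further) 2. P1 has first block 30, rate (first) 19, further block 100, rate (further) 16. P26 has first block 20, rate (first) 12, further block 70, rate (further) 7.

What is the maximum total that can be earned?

2170

Rank every tier by rate: P1/first 19 > P1/second 16 > P26/first 12 > P8/first 8 > P26/second 7 > P8/second 2.
P1/first (19): +30 — 100 left.
P1/second (16): +100 — 0 left.
Total = 19×30 + 16×100 = 2170.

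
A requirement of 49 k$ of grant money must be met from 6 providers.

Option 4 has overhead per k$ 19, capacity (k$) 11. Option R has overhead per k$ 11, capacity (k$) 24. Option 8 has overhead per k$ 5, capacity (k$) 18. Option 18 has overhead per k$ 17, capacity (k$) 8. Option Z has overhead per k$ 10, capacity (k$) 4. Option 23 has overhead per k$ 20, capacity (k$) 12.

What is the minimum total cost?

Fill from the cheapest provider first.
Option 8 (5): use full 18 ; 31 k$ to go.
Option Z at 10: take all 4 k$ ; 27 still needed.
Option R at 11: take all 24 k$ ; 3 still needed.
Option 18 (17): take the remaining 3 ; done.
Option 4, Option 23: unused.
Cost = 18×5 + 4×10 + 24×11 + 3×17 = 445.

445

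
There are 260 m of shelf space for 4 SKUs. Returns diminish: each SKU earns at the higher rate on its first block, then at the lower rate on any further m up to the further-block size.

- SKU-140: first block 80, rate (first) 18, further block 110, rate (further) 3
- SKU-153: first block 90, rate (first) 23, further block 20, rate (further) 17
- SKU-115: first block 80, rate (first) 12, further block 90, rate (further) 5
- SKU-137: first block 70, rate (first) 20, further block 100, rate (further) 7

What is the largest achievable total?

Treat each block as its own option and order by rate: SKU-153/tier1 23 > SKU-137/tier1 20 > SKU-140/tier1 18 > SKU-153/tier2 17 > SKU-115/tier1 12 > SKU-137/tier2 7 > SKU-115/tier2 5 > SKU-140/tier2 3.
SKU-153 tier1 at 23: fill all 90 → 170 left.
Fill SKU-137 tier1 block (70 at 20) → 100 left.
Fill SKU-140 tier1 block (80 at 18) → 20 left.
SKU-153 tier2 at 17: fill all 20 → 0 left.
Total = 23×90 + 20×70 + 18×80 + 17×20 = 5250.

5250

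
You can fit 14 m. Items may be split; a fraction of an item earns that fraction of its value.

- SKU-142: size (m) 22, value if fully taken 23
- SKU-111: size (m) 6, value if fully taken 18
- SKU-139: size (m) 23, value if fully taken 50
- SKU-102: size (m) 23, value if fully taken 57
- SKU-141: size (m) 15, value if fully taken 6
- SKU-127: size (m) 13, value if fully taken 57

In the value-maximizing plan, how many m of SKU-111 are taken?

Best value per unit of size first: SKU-127 57/13≈4.38, SKU-111 18/6≈3, SKU-102 57/23≈2.48, SKU-139 50/23≈2.17, SKU-142 23/22≈1.05, SKU-141 6/15≈0.4.
Take all of SKU-127 (13 m, value 57) — 1 m left.
1 m left: a 1/6 share of SKU-111 gives 18×1/6 = 3.

1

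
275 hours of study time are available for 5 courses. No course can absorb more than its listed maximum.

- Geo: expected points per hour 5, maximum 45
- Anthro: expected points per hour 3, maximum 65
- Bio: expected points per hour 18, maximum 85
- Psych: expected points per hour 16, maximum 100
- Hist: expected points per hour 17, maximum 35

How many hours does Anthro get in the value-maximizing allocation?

Highest expected points per hour first: Bio 18 > Hist 17 > Psych 16 > Geo 5 > Anthro 3.
Bio takes 85 to reach its cap of 85 — 190 left.
Hist: +35 to 35 (cap) — 155 left.
Give Psych 100 to hit its cap of 100 — 55 left.
Give Geo 45 to hit its cap of 45 — 10 left.
Anthro has room for 65 but only 10 remain, so it gets 10.

10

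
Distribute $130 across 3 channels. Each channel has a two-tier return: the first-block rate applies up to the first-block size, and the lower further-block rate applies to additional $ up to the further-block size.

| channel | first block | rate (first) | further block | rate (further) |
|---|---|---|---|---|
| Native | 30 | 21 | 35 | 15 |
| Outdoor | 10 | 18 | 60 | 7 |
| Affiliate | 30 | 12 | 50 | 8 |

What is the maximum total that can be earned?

1895

Rank every tier by rate: Native/T1 21 > Outdoor/T1 18 > Native/T2 15 > Affiliate/T1 12 > Affiliate/T2 8 > Outdoor/T2 7.
Native/T1 (21): +30 — 100 left.
Fill Outdoor T1 block (10 at 18) — 90 left.
Fill Native T2 block (35 at 15) — 55 left.
Affiliate T1 at 12: fill all 30 — 25 left.
Affiliate T2 at 8: only 25 left, fill 25.
Total = 21×30 + 18×10 + 15×35 + 12×30 + 8×25 = 1895.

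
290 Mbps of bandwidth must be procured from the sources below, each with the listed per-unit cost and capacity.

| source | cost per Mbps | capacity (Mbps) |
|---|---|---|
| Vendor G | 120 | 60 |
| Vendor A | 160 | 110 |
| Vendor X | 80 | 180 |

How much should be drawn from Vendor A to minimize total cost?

50

Fill from the cheapest source first.
Take 180 from Vendor X at 80 ; need 110 more.
Vendor G at 120: take all 60 Mbps ; 50 still needed.
Vendor A (160): take the remaining 50 ; done.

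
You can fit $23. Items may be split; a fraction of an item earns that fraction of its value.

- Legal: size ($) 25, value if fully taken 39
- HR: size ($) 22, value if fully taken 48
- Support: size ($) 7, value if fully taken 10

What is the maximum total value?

Best value per unit of size first: HR 48/22≈2.18, Legal 39/25≈1.56, Support 10/7≈1.43.
All 22 $ of HR fit (value 48) ; 1 remain.
1 $ left: a 1/25 share of Legal gives 39×1/25 = 1.56.
Total value = 49.56.

49.56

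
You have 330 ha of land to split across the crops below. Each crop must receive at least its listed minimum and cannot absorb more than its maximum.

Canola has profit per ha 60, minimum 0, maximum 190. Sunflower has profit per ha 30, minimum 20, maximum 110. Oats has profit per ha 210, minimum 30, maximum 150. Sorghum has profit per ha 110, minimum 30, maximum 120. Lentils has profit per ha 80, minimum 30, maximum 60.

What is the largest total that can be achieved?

Meeting every minimum uses 0+20+30+30+30 = 110 ha, leaving 220.
Rank by profit per ha: Oats 210 > Sorghum 110 > Lentils 80 > Canola 60 > Sunflower 30.
Oats: +120 to 150 (cap) → 100 left.
Give Sorghum 90 more to hit its cap of 120 → 10 left.
Lentils has room for 30 more but only 10 remain, so it gets 40.
Total = 30×20 + 210×150 + 110×120 + 80×40 = 48500.

48500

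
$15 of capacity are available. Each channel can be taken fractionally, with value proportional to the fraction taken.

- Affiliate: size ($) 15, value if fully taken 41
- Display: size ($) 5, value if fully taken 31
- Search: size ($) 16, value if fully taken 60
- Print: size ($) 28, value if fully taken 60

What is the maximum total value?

68.5

Best value per unit of size first: Display 31/5≈6.2, Search 60/16≈3.75, Affiliate 41/15≈2.73, Print 60/28≈2.14.
All 5 $ of Display fit (value 31) ; 10 remain.
Fill the last 10 $ with part of Search: 10/16 of it earns 37.5.
Total value = 68.5.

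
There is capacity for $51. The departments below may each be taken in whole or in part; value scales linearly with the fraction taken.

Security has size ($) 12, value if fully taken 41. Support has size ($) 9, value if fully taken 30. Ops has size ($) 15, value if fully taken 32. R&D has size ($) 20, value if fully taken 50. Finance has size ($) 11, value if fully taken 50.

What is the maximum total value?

Rank by value-to-size ratio: Finance 50/11≈4.55, Security 41/12≈3.42, Support 30/9≈3.33, R&D 50/20≈2.5, Ops 32/15≈2.13.
All 11 $ of Finance fit (value 50) — 40 remain.
All 12 $ of Security fit (value 41) — 28 remain.
All 9 $ of Support fit (value 30) — 19 remain.
Only 19 $ remain; take 19/20 of R&D for value 50×19/20 = 47.5.
Total value = 168.5.

168.5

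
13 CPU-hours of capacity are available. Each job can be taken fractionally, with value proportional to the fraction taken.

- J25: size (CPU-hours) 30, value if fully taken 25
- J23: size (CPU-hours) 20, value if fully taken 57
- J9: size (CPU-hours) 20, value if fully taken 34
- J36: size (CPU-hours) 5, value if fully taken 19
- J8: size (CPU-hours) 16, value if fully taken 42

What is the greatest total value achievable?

41.8

Best value per unit of size first: J36 19/5≈3.8, J23 57/20≈2.85, J8 42/16≈2.62, J9 34/20≈1.7, J25 25/30≈0.833.
All 5 CPU-hours of J36 fit (value 19) → 8 remain.
8 CPU-hours left: a 8/20 share of J23 gives 57×8/20 = 22.8.
Total value = 41.8.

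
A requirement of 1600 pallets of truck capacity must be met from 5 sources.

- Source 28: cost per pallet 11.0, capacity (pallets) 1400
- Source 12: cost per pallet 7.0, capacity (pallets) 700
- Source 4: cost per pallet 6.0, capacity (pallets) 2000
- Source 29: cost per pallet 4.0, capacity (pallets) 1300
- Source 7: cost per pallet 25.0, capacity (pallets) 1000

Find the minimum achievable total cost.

Cheapest first:
Source 29 (4.0): use full 1300 — 300 pallets to go.
Source 4 (6.0): take the remaining 300 — done.
Source 12, Source 28, Source 7: unused.
Cost = 1300×4.0 + 300×6.0 = 7000.

7000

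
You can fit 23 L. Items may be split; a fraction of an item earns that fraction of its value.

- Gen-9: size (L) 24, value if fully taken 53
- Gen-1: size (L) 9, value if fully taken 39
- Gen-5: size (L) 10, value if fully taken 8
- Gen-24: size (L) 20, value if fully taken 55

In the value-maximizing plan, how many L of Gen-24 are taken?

Best value per unit of size first: Gen-1 39/9≈4.33, Gen-24 55/20≈2.75, Gen-9 53/24≈2.21, Gen-5 8/10≈0.8.
Gen-1: take in full, 9 L for value 39 → 14 left.
Only 14 L remain; take 14/20 of Gen-24 for value 55×14/20 = 38.5.

14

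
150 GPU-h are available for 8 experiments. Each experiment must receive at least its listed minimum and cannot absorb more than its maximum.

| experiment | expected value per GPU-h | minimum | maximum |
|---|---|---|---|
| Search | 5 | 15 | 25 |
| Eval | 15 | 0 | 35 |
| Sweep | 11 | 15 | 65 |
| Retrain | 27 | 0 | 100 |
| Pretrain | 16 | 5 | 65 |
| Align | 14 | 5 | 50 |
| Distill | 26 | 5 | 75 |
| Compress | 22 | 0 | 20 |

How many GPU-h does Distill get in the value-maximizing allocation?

10

Meeting every minimum uses 15+0+15+0+5+5+5+0 = 45 GPU-h, leaving 105.
Highest expected value per GPU-h first: Retrain 27 > Distill 26 > Compress 22 > Pretrain 16 > Eval 15 > Align 14 > Sweep 11 > Search 5.
Give Retrain 100 more to hit its cap of 100 ; 5 left.
Distill has room for 70 more but only 5 remain, so it gets 10.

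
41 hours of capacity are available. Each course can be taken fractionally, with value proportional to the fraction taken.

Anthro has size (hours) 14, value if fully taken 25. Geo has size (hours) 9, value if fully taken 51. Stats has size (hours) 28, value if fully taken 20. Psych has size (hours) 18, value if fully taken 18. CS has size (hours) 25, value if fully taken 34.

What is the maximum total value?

100.48

Best value per unit of size first: Geo 51/9≈5.67, Anthro 25/14≈1.79, CS 34/25≈1.36, Psych 18/18≈1, Stats 20/28≈0.714.
Take all of Geo (9 hours, value 51) — 32 hours left.
Anthro: take in full, 14 hours for value 25 — 18 left.
Fill the last 18 hours with part of CS: 18/25 of it earns 24.48.
Total value = 100.48.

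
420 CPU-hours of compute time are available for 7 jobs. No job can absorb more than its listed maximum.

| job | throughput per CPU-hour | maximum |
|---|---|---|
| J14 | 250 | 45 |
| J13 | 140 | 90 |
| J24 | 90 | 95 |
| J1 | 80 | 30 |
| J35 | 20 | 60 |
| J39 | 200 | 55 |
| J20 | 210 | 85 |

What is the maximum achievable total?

64050

Rank by throughput per CPU-hour: J14 250 > J20 210 > J39 200 > J13 140 > J24 90 > J1 80 > J35 20.
J14 takes 45 to reach its cap of 45 ; 375 left.
J20: +85 to 85 (cap) ; 290 left.
J39: +55 to 55 (cap) ; 235 left.
J13 takes 90 to reach its cap of 90 ; 145 left.
J24: +95 to 95 (cap) ; 50 left.
Give J1 30 to hit its cap of 30 ; 20 left.
J35: +20 (room for 60) → 20. Pool exhausted.
Total = 250×45 + 140×90 + 90×95 + 80×30 + 20×20 + 200×55 + 210×85 = 64050.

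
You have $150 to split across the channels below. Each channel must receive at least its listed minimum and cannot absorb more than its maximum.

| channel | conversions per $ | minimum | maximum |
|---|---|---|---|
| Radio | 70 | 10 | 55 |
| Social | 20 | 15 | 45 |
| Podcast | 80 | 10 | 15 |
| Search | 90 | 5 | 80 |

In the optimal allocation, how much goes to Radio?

40

Meeting every minimum uses 10+15+10+5 = 40 $, leaving 110.
Order the channels by conversions per $: Search 90 > Podcast 80 > Radio 70 > Social 20.
Give Search 75 more to hit its cap of 80 ; 35 left.
Podcast takes 5 more to reach its cap of 15 ; 30 left.
Radio: +30 (room for 45) → 40. Pool exhausted.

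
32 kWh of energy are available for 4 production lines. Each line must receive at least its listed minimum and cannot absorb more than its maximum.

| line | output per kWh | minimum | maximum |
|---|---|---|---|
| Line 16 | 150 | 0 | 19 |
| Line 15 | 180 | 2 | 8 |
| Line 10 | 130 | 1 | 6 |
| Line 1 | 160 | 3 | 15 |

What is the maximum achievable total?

Meeting every minimum uses 0+2+1+3 = 6 kWh, leaving 26.
Highest output per kWh first: Line 15 180 > Line 1 160 > Line 16 150 > Line 10 130.
Line 15: +6 to 8 (cap) ; 20 left.
Line 1: +12 to 15 (cap) ; 8 left.
Only 8 left; Line 16 takes them to reach 8.
Total = 150×8 + 180×8 + 130×1 + 160×15 = 5170.

5170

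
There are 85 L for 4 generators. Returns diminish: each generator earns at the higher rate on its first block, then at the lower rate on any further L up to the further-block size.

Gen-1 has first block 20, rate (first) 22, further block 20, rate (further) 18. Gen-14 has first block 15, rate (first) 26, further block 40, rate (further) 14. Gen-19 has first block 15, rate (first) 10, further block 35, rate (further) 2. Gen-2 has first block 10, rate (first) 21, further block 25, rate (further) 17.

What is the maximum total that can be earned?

1740

Rank every tier by rate: Gen-14/first 26 > Gen-1/first 22 > Gen-2/first 21 > Gen-1/second 18 > Gen-2/second 17 > Gen-14/second 14 > Gen-19/first 10 > Gen-19/second 2.
Gen-14 first at 26: fill all 15 → 70 left.
Gen-1 first at 22: fill all 20 → 50 left.
Gen-2 first at 21: fill all 10 → 40 left.
Gen-1/second (18): +20 → 20 left.
Gen-2/second: +20 of 25 at 17; pool empty.
Total = 26×15 + 22×20 + 21×10 + 18×20 + 17×20 = 1740.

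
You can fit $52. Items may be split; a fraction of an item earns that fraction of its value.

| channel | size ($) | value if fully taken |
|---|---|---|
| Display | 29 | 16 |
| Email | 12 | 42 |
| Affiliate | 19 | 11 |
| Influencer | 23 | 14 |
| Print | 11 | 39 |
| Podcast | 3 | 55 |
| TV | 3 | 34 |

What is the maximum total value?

184

Sort by value density: Podcast 55/3≈18.3, TV 34/3≈11.3, Print 39/11≈3.55, Email 42/12≈3.5, Influencer 14/23≈0.609, Affiliate 11/19≈0.579, Display 16/29≈0.552.
All 3 $ of Podcast fit (value 55) — 49 remain.
Take all of TV (3 $, value 34) — 46 $ left.
Take all of Print (11 $, value 39) — 35 $ left.
Email: take in full, 12 $ for value 42 — 23 left.
Influencer: take in full, 23 $ for value 14 — 0 left.
Total value = 184.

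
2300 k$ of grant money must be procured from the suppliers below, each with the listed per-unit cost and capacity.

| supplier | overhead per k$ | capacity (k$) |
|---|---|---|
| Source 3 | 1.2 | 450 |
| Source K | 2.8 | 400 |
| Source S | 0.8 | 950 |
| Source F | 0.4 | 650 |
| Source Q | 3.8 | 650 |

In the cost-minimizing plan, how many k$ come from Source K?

Cheapest first:
Source F (0.4): use full 650 → 1650 k$ to go.
Source S at 0.8: take all 950 k$ → 700 still needed.
Source 3 at 1.2: take all 450 k$ → 250 still needed.
Source K (2.8): take the remaining 250 → done.
Source Q: unused.

250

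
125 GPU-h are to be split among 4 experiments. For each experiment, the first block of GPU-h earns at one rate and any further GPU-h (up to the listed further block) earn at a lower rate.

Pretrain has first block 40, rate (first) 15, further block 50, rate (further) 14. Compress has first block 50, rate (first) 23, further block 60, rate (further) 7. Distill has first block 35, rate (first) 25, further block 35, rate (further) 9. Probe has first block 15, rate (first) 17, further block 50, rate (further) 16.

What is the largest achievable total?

2680

Treat each block as its own option and order by rate: Distill/T1 25 > Compress/T1 23 > Probe/T1 17 > Probe/T2 16 > Pretrain/T1 15 > Pretrain/T2 14 > Distill/T2 9 > Compress/T2 7.
Fill Distill T1 block (35 at 25) → 90 left.
Fill Compress T1 block (50 at 23) → 40 left.
Probe T1 at 17: fill all 15 → 25 left.
Probe T2 at 16: only 25 left, fill 25.
Total = 25×35 + 23×50 + 17×15 + 16×25 = 2680.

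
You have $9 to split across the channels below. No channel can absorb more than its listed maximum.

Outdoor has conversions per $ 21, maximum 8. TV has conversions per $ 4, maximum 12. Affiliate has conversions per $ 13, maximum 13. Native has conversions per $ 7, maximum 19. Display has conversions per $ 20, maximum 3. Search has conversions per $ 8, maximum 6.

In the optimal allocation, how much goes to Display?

Highest conversions per $ first: Outdoor 21 > Display 20 > Affiliate 13 > Search 8 > Native 7 > TV 4.
Outdoor takes 8 to reach its cap of 8 — 1 left.
Only 1 left; Display takes them to reach 1.

1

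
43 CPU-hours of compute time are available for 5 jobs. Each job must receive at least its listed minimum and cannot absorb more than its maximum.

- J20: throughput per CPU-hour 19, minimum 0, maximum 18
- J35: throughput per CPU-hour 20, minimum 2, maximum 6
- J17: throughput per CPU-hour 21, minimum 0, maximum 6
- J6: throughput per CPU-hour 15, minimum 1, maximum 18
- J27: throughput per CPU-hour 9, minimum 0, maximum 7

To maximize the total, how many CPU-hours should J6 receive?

13

Meeting every minimum uses 0+2+0+1+0 = 3 CPU-hours, leaving 40.
Order the jobs by throughput per CPU-hour: J17 21 > J35 20 > J20 19 > J6 15 > J27 9.
J17: +6 to 6 (cap) — 34 left.
J35 takes 4 more to reach its cap of 6 — 30 left.
Give J20 18 more to hit its cap of 18 — 12 left.
J6: +12 (room for 17) → 13. Pool exhausted.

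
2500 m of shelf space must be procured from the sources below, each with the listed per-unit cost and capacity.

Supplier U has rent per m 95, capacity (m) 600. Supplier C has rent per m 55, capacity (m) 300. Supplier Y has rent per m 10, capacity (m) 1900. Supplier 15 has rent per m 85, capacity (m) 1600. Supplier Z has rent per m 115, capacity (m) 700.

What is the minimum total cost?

61000

Fill from the cheapest source first.
Supplier Y (10): use full 1900 → 600 m to go.
Supplier C at 55: take all 300 m → 300 still needed.
Supplier 15 at 85: take 300 of its 1600 → requirement met.
Supplier U, Supplier Z: unused.
Cost = 1900×10 + 300×55 + 300×85 = 61000.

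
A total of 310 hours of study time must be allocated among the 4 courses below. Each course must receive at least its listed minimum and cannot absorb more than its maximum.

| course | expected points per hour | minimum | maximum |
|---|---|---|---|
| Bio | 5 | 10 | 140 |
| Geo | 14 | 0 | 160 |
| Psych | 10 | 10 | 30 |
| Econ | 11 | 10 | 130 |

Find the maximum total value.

Meeting every minimum uses 10+0+10+10 = 30 hours, leaving 280.
Rank by expected points per hour: Geo 14 > Econ 11 > Psych 10 > Bio 5.
Geo takes 160 more to reach its cap of 160 ; 120 left.
Econ: +120 to 130 (cap) ; 0 left.
Total = 5×10 + 14×160 + 10×10 + 11×130 = 3820.

3820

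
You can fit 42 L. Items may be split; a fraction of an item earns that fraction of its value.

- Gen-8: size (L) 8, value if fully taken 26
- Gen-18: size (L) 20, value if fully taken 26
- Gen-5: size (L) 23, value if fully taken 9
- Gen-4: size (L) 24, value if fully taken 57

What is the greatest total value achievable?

Best value per unit of size first: Gen-8 26/8≈3.25, Gen-4 57/24≈2.38, Gen-18 26/20≈1.3, Gen-5 9/23≈0.391.
All 8 L of Gen-8 fit (value 26) — 34 remain.
All 24 L of Gen-4 fit (value 57) — 10 remain.
Fill the last 10 L with part of Gen-18: 10/20 of it earns 13.
Total value = 96.

96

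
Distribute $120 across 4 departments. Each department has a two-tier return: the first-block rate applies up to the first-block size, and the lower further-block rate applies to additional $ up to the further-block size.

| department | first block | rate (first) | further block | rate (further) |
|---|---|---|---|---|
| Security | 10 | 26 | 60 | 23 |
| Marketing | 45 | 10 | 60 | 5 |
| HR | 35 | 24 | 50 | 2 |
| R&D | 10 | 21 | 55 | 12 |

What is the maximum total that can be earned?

Treat each block as its own option and order by rate: Security/T1 26 > HR/T1 24 > Security/T2 23 > R&D/T1 21 > R&D/T2 12 > Marketing/T1 10 > Marketing/T2 5 > HR/T2 2.
Fill Security T1 block (10 at 26) — 110 left.
HR T1 at 24: fill all 35 — 75 left.
Fill Security T2 block (60 at 23) — 15 left.
R&D T1 at 21: fill all 10 — 5 left.
R&D T2 at 12: only 5 left, fill 5.
Total = 26×10 + 24×35 + 23×60 + 21×10 + 12×5 = 2750.

2750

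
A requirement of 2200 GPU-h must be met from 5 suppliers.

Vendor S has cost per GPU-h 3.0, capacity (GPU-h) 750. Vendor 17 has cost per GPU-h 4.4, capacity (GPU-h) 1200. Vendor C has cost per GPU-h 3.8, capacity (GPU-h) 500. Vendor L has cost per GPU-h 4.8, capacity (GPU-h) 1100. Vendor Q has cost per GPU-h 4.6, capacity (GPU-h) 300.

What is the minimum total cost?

8330

Use suppliers in increasing cost order.
Take 750 from Vendor S at 3.0 — need 1450 more.
Take 500 from Vendor C at 3.8 — need 950 more.
Take 950 from Vendor 17 at 4.4 to finish.
Vendor Q, Vendor L: unused.
Cost = 750×3.0 + 500×3.8 + 950×4.4 = 8330.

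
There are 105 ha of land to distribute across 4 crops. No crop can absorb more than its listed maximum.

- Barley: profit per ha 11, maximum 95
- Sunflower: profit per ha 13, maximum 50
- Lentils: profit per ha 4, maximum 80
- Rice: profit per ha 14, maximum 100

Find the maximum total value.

1465

Order the crops by profit per ha: Rice 14 > Sunflower 13 > Barley 11 > Lentils 4.
Rice takes 100 to reach its cap of 100 ; 5 left.
Sunflower has room for 50 but only 5 remain, so it gets 5.
Total = 13×5 + 14×100 = 1465.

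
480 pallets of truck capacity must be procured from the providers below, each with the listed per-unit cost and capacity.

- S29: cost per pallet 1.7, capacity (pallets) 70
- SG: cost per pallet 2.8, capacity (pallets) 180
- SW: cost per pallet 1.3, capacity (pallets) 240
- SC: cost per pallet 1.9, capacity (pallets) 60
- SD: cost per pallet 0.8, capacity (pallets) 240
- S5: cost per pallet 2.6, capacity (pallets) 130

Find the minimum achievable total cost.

Fill from the cheapest provider first.
SD (0.8): use full 240 ; 240 pallets to go.
SW (1.3): use full 240 ; 0 pallets to go.
S29, SC, S5, SG: unused.
Cost = 240×0.8 + 240×1.3 = 504.

504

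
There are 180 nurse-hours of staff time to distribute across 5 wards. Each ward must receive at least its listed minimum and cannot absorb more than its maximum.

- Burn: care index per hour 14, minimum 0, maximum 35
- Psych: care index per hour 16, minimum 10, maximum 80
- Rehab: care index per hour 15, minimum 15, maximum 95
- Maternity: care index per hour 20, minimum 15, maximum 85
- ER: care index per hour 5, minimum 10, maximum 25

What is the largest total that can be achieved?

3095

Meeting every minimum uses 0+10+15+15+10 = 50 nurse-hours, leaving 130.
Highest care index per hour first: Maternity 20 > Psych 16 > Rehab 15 > Burn 14 > ER 5.
Maternity takes 70 more to reach its cap of 85 ; 60 left.
Psych: +60 (room for 70) → 70. Pool exhausted.
Total = 16×70 + 15×15 + 20×85 + 5×10 = 3095.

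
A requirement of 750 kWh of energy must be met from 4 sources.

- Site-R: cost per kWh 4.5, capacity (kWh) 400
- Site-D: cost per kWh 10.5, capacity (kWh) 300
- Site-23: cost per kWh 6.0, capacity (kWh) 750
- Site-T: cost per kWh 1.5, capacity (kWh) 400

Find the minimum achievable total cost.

Fill from the cheapest source first.
Site-T (1.5): use full 400 — 350 kWh to go.
Take 350 from Site-R at 4.5 to finish.
Site-23, Site-D: unused.
Cost = 400×1.5 + 350×4.5 = 2175.

2175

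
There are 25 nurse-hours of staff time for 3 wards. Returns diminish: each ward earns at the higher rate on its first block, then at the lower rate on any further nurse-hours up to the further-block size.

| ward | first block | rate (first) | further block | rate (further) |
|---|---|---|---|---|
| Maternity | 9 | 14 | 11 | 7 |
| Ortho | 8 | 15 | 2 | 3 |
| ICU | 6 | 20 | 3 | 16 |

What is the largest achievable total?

400

Treat each block as its own option and order by rate: ICU/tier1 20 > ICU/tier2 16 > Ortho/tier1 15 > Maternity/tier1 14 > Maternity/tier2 7 > Ortho/tier2 3.
ICU tier1 at 20: fill all 6 → 19 left.
ICU tier2 at 16: fill all 3 → 16 left.
Ortho/tier1 (15): +8 → 8 left.
Maternity/tier1: +8 of 9 at 14; pool empty.
Total = 20×6 + 16×3 + 15×8 + 14×8 = 400.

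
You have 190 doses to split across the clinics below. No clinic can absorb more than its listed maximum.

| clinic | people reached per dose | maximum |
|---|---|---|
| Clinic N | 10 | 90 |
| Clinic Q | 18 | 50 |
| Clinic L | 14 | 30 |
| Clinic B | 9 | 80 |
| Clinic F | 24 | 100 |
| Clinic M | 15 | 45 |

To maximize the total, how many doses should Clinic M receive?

Highest people reached per dose first: Clinic F 24 > Clinic Q 18 > Clinic M 15 > Clinic L 14 > Clinic N 10 > Clinic B 9.
Clinic F takes 100 to reach its cap of 100 — 90 left.
Clinic Q: +50 to 50 (cap) — 40 left.
Only 40 left; Clinic M takes them to reach 40.

40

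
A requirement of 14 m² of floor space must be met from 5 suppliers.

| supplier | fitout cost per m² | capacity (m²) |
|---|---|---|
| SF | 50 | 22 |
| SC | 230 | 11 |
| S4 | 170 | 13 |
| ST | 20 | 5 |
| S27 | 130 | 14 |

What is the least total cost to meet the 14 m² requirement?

550

Use suppliers in increasing cost order.
ST at 20: take all 5 m² ; 9 still needed.
Take 9 from SF at 50 to finish.
S27, S4, SC: unused.
Cost = 5×20 + 9×50 = 550.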